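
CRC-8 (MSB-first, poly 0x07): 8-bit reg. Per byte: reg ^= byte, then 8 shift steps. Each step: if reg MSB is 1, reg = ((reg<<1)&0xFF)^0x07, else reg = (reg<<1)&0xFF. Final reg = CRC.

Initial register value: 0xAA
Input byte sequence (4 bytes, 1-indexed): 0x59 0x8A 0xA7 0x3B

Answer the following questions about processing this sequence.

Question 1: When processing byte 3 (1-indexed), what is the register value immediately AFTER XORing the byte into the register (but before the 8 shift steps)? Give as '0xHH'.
Register before byte 3: 0x94
Byte 3: 0xA7
0x94 XOR 0xA7 = 0x33

Answer: 0x33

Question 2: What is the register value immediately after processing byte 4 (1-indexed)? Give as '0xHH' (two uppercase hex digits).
Answer: 0x67

Derivation:
After byte 1 (0x59): reg=0xD7
After byte 2 (0x8A): reg=0x94
After byte 3 (0xA7): reg=0x99
After byte 4 (0x3B): reg=0x67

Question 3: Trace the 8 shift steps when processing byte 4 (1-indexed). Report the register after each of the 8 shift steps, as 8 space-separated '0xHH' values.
After byte 1 (0x59): reg=0xD7
After byte 2 (0x8A): reg=0x94
After byte 3 (0xA7): reg=0x99
Register before byte 4: 0x99
After XOR with byte 0x3B: 0xA2

Answer: 0x43 0x86 0x0B 0x16 0x2C 0x58 0xB0 0x67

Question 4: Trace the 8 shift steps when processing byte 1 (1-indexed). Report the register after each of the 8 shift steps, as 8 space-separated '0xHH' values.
Answer: 0xE1 0xC5 0x8D 0x1D 0x3A 0x74 0xE8 0xD7

Derivation:
Register before byte 1: 0xAA
After XOR with byte 0x59: 0xF3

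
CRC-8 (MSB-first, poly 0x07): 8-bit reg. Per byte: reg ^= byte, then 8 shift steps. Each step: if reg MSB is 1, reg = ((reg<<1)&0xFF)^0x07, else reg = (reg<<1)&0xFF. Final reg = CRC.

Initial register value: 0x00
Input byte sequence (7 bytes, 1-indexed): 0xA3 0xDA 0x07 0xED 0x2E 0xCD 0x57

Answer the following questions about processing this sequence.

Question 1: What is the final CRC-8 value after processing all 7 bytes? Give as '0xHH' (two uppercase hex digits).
After byte 1 (0xA3): reg=0x60
After byte 2 (0xDA): reg=0x2F
After byte 3 (0x07): reg=0xD8
After byte 4 (0xED): reg=0x8B
After byte 5 (0x2E): reg=0x72
After byte 6 (0xCD): reg=0x34
After byte 7 (0x57): reg=0x2E

Answer: 0x2E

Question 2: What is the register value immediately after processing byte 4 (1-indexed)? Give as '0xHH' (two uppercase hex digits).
After byte 1 (0xA3): reg=0x60
After byte 2 (0xDA): reg=0x2F
After byte 3 (0x07): reg=0xD8
After byte 4 (0xED): reg=0x8B

Answer: 0x8B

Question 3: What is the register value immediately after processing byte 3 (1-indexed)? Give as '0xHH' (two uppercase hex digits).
Answer: 0xD8

Derivation:
After byte 1 (0xA3): reg=0x60
After byte 2 (0xDA): reg=0x2F
After byte 3 (0x07): reg=0xD8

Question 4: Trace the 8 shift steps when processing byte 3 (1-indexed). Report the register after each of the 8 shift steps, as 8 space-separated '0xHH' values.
Answer: 0x50 0xA0 0x47 0x8E 0x1B 0x36 0x6C 0xD8

Derivation:
After byte 1 (0xA3): reg=0x60
After byte 2 (0xDA): reg=0x2F
Register before byte 3: 0x2F
After XOR with byte 0x07: 0x28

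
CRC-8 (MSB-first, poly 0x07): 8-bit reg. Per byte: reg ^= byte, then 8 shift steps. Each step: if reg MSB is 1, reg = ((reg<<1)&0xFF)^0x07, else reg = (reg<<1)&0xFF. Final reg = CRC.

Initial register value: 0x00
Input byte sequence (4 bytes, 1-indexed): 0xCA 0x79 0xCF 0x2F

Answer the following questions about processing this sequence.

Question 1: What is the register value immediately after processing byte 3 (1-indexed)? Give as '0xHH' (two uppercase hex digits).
Answer: 0x76

Derivation:
After byte 1 (0xCA): reg=0x78
After byte 2 (0x79): reg=0x07
After byte 3 (0xCF): reg=0x76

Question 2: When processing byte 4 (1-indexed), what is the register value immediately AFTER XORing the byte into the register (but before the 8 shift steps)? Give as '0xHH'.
Answer: 0x59

Derivation:
Register before byte 4: 0x76
Byte 4: 0x2F
0x76 XOR 0x2F = 0x59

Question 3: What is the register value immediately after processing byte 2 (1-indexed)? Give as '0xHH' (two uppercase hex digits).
After byte 1 (0xCA): reg=0x78
After byte 2 (0x79): reg=0x07

Answer: 0x07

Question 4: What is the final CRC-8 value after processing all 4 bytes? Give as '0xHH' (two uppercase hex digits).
After byte 1 (0xCA): reg=0x78
After byte 2 (0x79): reg=0x07
After byte 3 (0xCF): reg=0x76
After byte 4 (0x2F): reg=0x88

Answer: 0x88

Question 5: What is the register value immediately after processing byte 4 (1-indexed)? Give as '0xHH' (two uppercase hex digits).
Answer: 0x88

Derivation:
After byte 1 (0xCA): reg=0x78
After byte 2 (0x79): reg=0x07
After byte 3 (0xCF): reg=0x76
After byte 4 (0x2F): reg=0x88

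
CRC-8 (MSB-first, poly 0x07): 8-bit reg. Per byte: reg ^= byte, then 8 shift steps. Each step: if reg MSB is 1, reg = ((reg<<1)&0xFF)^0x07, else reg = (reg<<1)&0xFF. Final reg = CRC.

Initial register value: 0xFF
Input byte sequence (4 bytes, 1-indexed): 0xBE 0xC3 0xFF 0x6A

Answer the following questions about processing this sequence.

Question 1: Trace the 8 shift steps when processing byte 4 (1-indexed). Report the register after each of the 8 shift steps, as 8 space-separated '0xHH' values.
Answer: 0x4B 0x96 0x2B 0x56 0xAC 0x5F 0xBE 0x7B

Derivation:
After byte 1 (0xBE): reg=0xC0
After byte 2 (0xC3): reg=0x09
After byte 3 (0xFF): reg=0xCC
Register before byte 4: 0xCC
After XOR with byte 0x6A: 0xA6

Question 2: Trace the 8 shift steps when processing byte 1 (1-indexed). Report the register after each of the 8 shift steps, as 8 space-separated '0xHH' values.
Answer: 0x82 0x03 0x06 0x0C 0x18 0x30 0x60 0xC0

Derivation:
Register before byte 1: 0xFF
After XOR with byte 0xBE: 0x41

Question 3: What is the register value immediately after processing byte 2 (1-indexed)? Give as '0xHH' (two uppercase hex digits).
Answer: 0x09

Derivation:
After byte 1 (0xBE): reg=0xC0
After byte 2 (0xC3): reg=0x09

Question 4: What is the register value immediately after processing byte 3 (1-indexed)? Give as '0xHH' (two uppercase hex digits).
Answer: 0xCC

Derivation:
After byte 1 (0xBE): reg=0xC0
After byte 2 (0xC3): reg=0x09
After byte 3 (0xFF): reg=0xCC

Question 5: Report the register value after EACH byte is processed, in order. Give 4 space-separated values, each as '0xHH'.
0xC0 0x09 0xCC 0x7B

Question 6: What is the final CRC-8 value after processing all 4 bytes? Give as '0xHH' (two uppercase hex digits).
After byte 1 (0xBE): reg=0xC0
After byte 2 (0xC3): reg=0x09
After byte 3 (0xFF): reg=0xCC
After byte 4 (0x6A): reg=0x7B

Answer: 0x7B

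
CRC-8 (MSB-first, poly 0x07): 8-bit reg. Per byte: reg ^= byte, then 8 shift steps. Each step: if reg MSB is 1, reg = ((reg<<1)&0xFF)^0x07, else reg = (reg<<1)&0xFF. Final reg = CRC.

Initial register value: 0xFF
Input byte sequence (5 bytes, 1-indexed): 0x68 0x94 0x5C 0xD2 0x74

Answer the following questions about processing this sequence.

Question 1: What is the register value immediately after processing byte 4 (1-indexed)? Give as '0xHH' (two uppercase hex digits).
Answer: 0xF6

Derivation:
After byte 1 (0x68): reg=0xEC
After byte 2 (0x94): reg=0x6F
After byte 3 (0x5C): reg=0x99
After byte 4 (0xD2): reg=0xF6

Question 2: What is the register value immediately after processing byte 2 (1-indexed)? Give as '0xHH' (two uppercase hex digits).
After byte 1 (0x68): reg=0xEC
After byte 2 (0x94): reg=0x6F

Answer: 0x6F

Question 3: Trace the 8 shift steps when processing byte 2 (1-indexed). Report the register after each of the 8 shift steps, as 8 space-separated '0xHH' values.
Answer: 0xF0 0xE7 0xC9 0x95 0x2D 0x5A 0xB4 0x6F

Derivation:
After byte 1 (0x68): reg=0xEC
Register before byte 2: 0xEC
After XOR with byte 0x94: 0x78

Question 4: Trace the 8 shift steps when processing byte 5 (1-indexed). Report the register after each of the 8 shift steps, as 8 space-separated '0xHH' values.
Answer: 0x03 0x06 0x0C 0x18 0x30 0x60 0xC0 0x87

Derivation:
After byte 1 (0x68): reg=0xEC
After byte 2 (0x94): reg=0x6F
After byte 3 (0x5C): reg=0x99
After byte 4 (0xD2): reg=0xF6
Register before byte 5: 0xF6
After XOR with byte 0x74: 0x82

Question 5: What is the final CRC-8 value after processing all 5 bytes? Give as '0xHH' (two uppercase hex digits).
After byte 1 (0x68): reg=0xEC
After byte 2 (0x94): reg=0x6F
After byte 3 (0x5C): reg=0x99
After byte 4 (0xD2): reg=0xF6
After byte 5 (0x74): reg=0x87

Answer: 0x87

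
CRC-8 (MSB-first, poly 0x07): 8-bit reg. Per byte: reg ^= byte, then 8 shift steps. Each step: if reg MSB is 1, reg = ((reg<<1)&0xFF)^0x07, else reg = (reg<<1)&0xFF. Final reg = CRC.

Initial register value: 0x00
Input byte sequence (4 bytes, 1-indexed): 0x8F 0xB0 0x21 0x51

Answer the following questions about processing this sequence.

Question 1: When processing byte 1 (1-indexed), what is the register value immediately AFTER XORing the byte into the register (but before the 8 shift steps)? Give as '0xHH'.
Register before byte 1: 0x00
Byte 1: 0x8F
0x00 XOR 0x8F = 0x8F

Answer: 0x8F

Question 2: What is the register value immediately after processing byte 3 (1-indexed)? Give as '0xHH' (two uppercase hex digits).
Answer: 0xE4

Derivation:
After byte 1 (0x8F): reg=0xA4
After byte 2 (0xB0): reg=0x6C
After byte 3 (0x21): reg=0xE4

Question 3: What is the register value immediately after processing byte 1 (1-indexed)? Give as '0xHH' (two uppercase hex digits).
After byte 1 (0x8F): reg=0xA4

Answer: 0xA4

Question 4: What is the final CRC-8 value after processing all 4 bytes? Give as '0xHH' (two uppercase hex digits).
Answer: 0x02

Derivation:
After byte 1 (0x8F): reg=0xA4
After byte 2 (0xB0): reg=0x6C
After byte 3 (0x21): reg=0xE4
After byte 4 (0x51): reg=0x02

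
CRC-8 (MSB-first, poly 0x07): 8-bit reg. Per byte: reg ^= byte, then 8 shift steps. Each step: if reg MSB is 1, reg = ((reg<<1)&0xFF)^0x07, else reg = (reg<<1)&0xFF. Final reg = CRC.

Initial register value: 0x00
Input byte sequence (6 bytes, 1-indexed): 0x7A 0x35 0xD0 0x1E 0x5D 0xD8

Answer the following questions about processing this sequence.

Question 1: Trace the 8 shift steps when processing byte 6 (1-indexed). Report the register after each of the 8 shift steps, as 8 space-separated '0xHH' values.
After byte 1 (0x7A): reg=0x61
After byte 2 (0x35): reg=0xAB
After byte 3 (0xD0): reg=0x66
After byte 4 (0x1E): reg=0x6F
After byte 5 (0x5D): reg=0x9E
Register before byte 6: 0x9E
After XOR with byte 0xD8: 0x46

Answer: 0x8C 0x1F 0x3E 0x7C 0xF8 0xF7 0xE9 0xD5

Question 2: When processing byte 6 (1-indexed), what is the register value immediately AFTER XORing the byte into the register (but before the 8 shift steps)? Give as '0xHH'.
Register before byte 6: 0x9E
Byte 6: 0xD8
0x9E XOR 0xD8 = 0x46

Answer: 0x46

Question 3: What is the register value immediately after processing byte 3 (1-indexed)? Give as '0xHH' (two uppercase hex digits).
Answer: 0x66

Derivation:
After byte 1 (0x7A): reg=0x61
After byte 2 (0x35): reg=0xAB
After byte 3 (0xD0): reg=0x66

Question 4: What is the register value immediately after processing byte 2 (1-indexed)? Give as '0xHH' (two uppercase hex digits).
Answer: 0xAB

Derivation:
After byte 1 (0x7A): reg=0x61
After byte 2 (0x35): reg=0xAB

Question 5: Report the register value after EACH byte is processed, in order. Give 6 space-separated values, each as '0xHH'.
0x61 0xAB 0x66 0x6F 0x9E 0xD5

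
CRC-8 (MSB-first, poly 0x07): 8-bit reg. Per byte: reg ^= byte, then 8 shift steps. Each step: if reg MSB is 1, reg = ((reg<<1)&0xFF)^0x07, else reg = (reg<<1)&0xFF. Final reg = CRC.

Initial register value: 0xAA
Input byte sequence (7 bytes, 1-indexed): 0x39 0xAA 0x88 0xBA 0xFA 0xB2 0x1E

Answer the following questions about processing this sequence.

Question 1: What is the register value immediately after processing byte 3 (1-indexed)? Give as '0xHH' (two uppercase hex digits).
After byte 1 (0x39): reg=0xF0
After byte 2 (0xAA): reg=0x81
After byte 3 (0x88): reg=0x3F

Answer: 0x3F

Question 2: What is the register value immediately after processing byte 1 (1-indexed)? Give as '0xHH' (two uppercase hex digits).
Answer: 0xF0

Derivation:
After byte 1 (0x39): reg=0xF0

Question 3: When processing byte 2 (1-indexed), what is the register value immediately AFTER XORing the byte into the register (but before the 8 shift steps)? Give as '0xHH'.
Register before byte 2: 0xF0
Byte 2: 0xAA
0xF0 XOR 0xAA = 0x5A

Answer: 0x5A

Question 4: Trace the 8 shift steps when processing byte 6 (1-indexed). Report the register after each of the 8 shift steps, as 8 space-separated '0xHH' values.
After byte 1 (0x39): reg=0xF0
After byte 2 (0xAA): reg=0x81
After byte 3 (0x88): reg=0x3F
After byte 4 (0xBA): reg=0x92
After byte 5 (0xFA): reg=0x1F
Register before byte 6: 0x1F
After XOR with byte 0xB2: 0xAD

Answer: 0x5D 0xBA 0x73 0xE6 0xCB 0x91 0x25 0x4A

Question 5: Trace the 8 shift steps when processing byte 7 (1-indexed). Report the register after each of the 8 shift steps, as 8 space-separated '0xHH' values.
Answer: 0xA8 0x57 0xAE 0x5B 0xB6 0x6B 0xD6 0xAB

Derivation:
After byte 1 (0x39): reg=0xF0
After byte 2 (0xAA): reg=0x81
After byte 3 (0x88): reg=0x3F
After byte 4 (0xBA): reg=0x92
After byte 5 (0xFA): reg=0x1F
After byte 6 (0xB2): reg=0x4A
Register before byte 7: 0x4A
After XOR with byte 0x1E: 0x54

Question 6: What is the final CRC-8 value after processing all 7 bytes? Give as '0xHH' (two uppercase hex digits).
Answer: 0xAB

Derivation:
After byte 1 (0x39): reg=0xF0
After byte 2 (0xAA): reg=0x81
After byte 3 (0x88): reg=0x3F
After byte 4 (0xBA): reg=0x92
After byte 5 (0xFA): reg=0x1F
After byte 6 (0xB2): reg=0x4A
After byte 7 (0x1E): reg=0xAB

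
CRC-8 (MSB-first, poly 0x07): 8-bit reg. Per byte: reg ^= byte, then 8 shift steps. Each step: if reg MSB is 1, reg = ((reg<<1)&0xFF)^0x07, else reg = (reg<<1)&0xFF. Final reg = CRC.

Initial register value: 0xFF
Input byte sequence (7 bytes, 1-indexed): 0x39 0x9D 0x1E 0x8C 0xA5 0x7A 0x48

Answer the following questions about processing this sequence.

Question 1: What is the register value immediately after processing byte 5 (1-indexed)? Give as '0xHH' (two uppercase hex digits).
Answer: 0x0A

Derivation:
After byte 1 (0x39): reg=0x5C
After byte 2 (0x9D): reg=0x49
After byte 3 (0x1E): reg=0xA2
After byte 4 (0x8C): reg=0xCA
After byte 5 (0xA5): reg=0x0A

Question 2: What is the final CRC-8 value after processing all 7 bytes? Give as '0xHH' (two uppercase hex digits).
After byte 1 (0x39): reg=0x5C
After byte 2 (0x9D): reg=0x49
After byte 3 (0x1E): reg=0xA2
After byte 4 (0x8C): reg=0xCA
After byte 5 (0xA5): reg=0x0A
After byte 6 (0x7A): reg=0x57
After byte 7 (0x48): reg=0x5D

Answer: 0x5D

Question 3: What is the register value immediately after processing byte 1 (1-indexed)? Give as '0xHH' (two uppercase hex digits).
Answer: 0x5C

Derivation:
After byte 1 (0x39): reg=0x5C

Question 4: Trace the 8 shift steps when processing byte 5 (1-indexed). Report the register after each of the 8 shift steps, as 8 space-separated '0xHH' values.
After byte 1 (0x39): reg=0x5C
After byte 2 (0x9D): reg=0x49
After byte 3 (0x1E): reg=0xA2
After byte 4 (0x8C): reg=0xCA
Register before byte 5: 0xCA
After XOR with byte 0xA5: 0x6F

Answer: 0xDE 0xBB 0x71 0xE2 0xC3 0x81 0x05 0x0A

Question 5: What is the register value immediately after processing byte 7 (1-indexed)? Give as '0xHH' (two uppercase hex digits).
Answer: 0x5D

Derivation:
After byte 1 (0x39): reg=0x5C
After byte 2 (0x9D): reg=0x49
After byte 3 (0x1E): reg=0xA2
After byte 4 (0x8C): reg=0xCA
After byte 5 (0xA5): reg=0x0A
After byte 6 (0x7A): reg=0x57
After byte 7 (0x48): reg=0x5D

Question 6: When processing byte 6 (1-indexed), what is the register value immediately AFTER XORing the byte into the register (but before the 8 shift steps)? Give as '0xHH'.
Register before byte 6: 0x0A
Byte 6: 0x7A
0x0A XOR 0x7A = 0x70

Answer: 0x70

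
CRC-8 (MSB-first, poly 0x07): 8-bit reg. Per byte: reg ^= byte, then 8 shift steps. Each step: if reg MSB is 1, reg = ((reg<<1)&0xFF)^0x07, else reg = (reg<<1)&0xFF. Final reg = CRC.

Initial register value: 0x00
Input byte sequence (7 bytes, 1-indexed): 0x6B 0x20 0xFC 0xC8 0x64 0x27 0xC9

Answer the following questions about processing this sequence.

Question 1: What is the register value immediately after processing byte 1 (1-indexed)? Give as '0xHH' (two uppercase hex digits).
Answer: 0x16

Derivation:
After byte 1 (0x6B): reg=0x16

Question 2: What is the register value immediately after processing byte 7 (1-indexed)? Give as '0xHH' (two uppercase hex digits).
Answer: 0x0C

Derivation:
After byte 1 (0x6B): reg=0x16
After byte 2 (0x20): reg=0x82
After byte 3 (0xFC): reg=0x7D
After byte 4 (0xC8): reg=0x02
After byte 5 (0x64): reg=0x35
After byte 6 (0x27): reg=0x7E
After byte 7 (0xC9): reg=0x0C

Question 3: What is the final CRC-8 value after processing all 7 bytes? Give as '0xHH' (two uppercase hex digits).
After byte 1 (0x6B): reg=0x16
After byte 2 (0x20): reg=0x82
After byte 3 (0xFC): reg=0x7D
After byte 4 (0xC8): reg=0x02
After byte 5 (0x64): reg=0x35
After byte 6 (0x27): reg=0x7E
After byte 7 (0xC9): reg=0x0C

Answer: 0x0C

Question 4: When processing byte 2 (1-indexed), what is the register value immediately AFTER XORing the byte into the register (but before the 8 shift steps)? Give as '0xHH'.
Answer: 0x36

Derivation:
Register before byte 2: 0x16
Byte 2: 0x20
0x16 XOR 0x20 = 0x36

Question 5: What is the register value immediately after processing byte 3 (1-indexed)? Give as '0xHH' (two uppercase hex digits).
Answer: 0x7D

Derivation:
After byte 1 (0x6B): reg=0x16
After byte 2 (0x20): reg=0x82
After byte 3 (0xFC): reg=0x7D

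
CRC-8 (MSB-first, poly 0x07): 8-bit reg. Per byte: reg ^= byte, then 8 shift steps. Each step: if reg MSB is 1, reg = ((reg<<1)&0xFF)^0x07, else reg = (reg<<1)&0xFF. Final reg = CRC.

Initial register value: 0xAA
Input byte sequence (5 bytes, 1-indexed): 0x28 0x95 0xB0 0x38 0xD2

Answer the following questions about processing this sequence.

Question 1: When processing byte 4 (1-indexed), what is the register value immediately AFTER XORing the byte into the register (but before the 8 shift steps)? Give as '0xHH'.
Register before byte 4: 0x64
Byte 4: 0x38
0x64 XOR 0x38 = 0x5C

Answer: 0x5C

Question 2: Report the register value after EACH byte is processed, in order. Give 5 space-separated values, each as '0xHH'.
0x87 0x7E 0x64 0x93 0xC0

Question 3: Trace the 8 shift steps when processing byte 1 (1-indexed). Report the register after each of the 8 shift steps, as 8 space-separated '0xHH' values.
Register before byte 1: 0xAA
After XOR with byte 0x28: 0x82

Answer: 0x03 0x06 0x0C 0x18 0x30 0x60 0xC0 0x87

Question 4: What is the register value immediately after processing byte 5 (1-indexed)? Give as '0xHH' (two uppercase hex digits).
Answer: 0xC0

Derivation:
After byte 1 (0x28): reg=0x87
After byte 2 (0x95): reg=0x7E
After byte 3 (0xB0): reg=0x64
After byte 4 (0x38): reg=0x93
After byte 5 (0xD2): reg=0xC0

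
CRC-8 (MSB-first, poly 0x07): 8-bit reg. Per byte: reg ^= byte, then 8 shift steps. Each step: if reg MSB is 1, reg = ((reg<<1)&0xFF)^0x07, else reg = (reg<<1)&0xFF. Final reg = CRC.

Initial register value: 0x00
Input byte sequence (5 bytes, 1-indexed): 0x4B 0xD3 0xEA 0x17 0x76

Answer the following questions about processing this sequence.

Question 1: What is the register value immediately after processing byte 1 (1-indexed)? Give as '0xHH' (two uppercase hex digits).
Answer: 0xF6

Derivation:
After byte 1 (0x4B): reg=0xF6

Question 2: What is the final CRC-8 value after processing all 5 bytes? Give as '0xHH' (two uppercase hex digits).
Answer: 0xB0

Derivation:
After byte 1 (0x4B): reg=0xF6
After byte 2 (0xD3): reg=0xFB
After byte 3 (0xEA): reg=0x77
After byte 4 (0x17): reg=0x27
After byte 5 (0x76): reg=0xB0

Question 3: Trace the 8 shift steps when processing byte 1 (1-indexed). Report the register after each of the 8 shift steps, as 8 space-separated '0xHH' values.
Answer: 0x96 0x2B 0x56 0xAC 0x5F 0xBE 0x7B 0xF6

Derivation:
Register before byte 1: 0x00
After XOR with byte 0x4B: 0x4B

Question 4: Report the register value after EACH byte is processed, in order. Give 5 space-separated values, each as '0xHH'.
0xF6 0xFB 0x77 0x27 0xB0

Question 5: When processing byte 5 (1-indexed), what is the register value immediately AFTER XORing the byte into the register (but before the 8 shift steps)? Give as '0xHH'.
Answer: 0x51

Derivation:
Register before byte 5: 0x27
Byte 5: 0x76
0x27 XOR 0x76 = 0x51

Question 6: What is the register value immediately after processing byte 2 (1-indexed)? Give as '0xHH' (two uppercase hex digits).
Answer: 0xFB

Derivation:
After byte 1 (0x4B): reg=0xF6
After byte 2 (0xD3): reg=0xFB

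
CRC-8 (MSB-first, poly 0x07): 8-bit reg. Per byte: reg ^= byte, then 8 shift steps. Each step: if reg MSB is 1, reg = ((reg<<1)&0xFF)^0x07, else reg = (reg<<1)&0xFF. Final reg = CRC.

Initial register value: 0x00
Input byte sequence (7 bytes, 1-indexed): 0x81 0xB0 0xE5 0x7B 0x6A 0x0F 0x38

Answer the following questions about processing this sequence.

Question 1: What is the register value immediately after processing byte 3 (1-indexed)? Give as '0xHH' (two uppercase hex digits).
Answer: 0x9A

Derivation:
After byte 1 (0x81): reg=0x8E
After byte 2 (0xB0): reg=0xBA
After byte 3 (0xE5): reg=0x9A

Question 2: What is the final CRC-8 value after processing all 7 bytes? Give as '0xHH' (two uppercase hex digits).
After byte 1 (0x81): reg=0x8E
After byte 2 (0xB0): reg=0xBA
After byte 3 (0xE5): reg=0x9A
After byte 4 (0x7B): reg=0xA9
After byte 5 (0x6A): reg=0x47
After byte 6 (0x0F): reg=0xFF
After byte 7 (0x38): reg=0x5B

Answer: 0x5B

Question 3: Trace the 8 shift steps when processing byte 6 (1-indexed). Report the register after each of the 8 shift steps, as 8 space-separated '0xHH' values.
Answer: 0x90 0x27 0x4E 0x9C 0x3F 0x7E 0xFC 0xFF

Derivation:
After byte 1 (0x81): reg=0x8E
After byte 2 (0xB0): reg=0xBA
After byte 3 (0xE5): reg=0x9A
After byte 4 (0x7B): reg=0xA9
After byte 5 (0x6A): reg=0x47
Register before byte 6: 0x47
After XOR with byte 0x0F: 0x48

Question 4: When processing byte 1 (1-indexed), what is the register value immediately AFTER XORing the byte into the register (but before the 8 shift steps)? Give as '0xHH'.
Answer: 0x81

Derivation:
Register before byte 1: 0x00
Byte 1: 0x81
0x00 XOR 0x81 = 0x81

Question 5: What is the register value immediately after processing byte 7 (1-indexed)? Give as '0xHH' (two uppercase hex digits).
Answer: 0x5B

Derivation:
After byte 1 (0x81): reg=0x8E
After byte 2 (0xB0): reg=0xBA
After byte 3 (0xE5): reg=0x9A
After byte 4 (0x7B): reg=0xA9
After byte 5 (0x6A): reg=0x47
After byte 6 (0x0F): reg=0xFF
After byte 7 (0x38): reg=0x5B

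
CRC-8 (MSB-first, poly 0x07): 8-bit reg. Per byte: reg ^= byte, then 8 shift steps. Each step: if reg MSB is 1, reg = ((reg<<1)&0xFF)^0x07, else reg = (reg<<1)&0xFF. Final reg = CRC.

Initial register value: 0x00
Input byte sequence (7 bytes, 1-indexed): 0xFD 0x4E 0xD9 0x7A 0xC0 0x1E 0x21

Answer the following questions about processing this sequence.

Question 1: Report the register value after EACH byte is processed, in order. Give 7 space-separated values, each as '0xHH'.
0xFD 0x10 0x71 0x31 0xD9 0x5B 0x61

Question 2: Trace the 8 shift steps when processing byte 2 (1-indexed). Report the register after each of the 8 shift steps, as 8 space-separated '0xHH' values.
After byte 1 (0xFD): reg=0xFD
Register before byte 2: 0xFD
After XOR with byte 0x4E: 0xB3

Answer: 0x61 0xC2 0x83 0x01 0x02 0x04 0x08 0x10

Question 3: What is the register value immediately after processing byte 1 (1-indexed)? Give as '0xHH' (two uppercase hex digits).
After byte 1 (0xFD): reg=0xFD

Answer: 0xFD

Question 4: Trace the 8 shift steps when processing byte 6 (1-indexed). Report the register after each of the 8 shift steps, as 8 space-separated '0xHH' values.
After byte 1 (0xFD): reg=0xFD
After byte 2 (0x4E): reg=0x10
After byte 3 (0xD9): reg=0x71
After byte 4 (0x7A): reg=0x31
After byte 5 (0xC0): reg=0xD9
Register before byte 6: 0xD9
After XOR with byte 0x1E: 0xC7

Answer: 0x89 0x15 0x2A 0x54 0xA8 0x57 0xAE 0x5B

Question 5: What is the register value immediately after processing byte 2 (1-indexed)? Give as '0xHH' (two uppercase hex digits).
After byte 1 (0xFD): reg=0xFD
After byte 2 (0x4E): reg=0x10

Answer: 0x10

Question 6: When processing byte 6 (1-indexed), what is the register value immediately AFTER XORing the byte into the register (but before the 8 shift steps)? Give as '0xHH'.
Register before byte 6: 0xD9
Byte 6: 0x1E
0xD9 XOR 0x1E = 0xC7

Answer: 0xC7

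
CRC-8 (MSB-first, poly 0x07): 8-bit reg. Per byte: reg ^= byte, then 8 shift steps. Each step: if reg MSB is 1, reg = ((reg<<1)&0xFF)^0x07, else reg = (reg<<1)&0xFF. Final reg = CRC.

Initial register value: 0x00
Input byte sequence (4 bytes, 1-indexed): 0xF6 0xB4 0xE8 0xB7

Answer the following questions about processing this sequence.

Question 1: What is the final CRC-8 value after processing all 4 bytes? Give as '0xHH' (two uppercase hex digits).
Answer: 0xD1

Derivation:
After byte 1 (0xF6): reg=0xCC
After byte 2 (0xB4): reg=0x6F
After byte 3 (0xE8): reg=0x9C
After byte 4 (0xB7): reg=0xD1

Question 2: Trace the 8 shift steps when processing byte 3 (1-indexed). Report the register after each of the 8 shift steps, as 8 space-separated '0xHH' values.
After byte 1 (0xF6): reg=0xCC
After byte 2 (0xB4): reg=0x6F
Register before byte 3: 0x6F
After XOR with byte 0xE8: 0x87

Answer: 0x09 0x12 0x24 0x48 0x90 0x27 0x4E 0x9C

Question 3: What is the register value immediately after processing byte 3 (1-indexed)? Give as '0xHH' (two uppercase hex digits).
Answer: 0x9C

Derivation:
After byte 1 (0xF6): reg=0xCC
After byte 2 (0xB4): reg=0x6F
After byte 3 (0xE8): reg=0x9C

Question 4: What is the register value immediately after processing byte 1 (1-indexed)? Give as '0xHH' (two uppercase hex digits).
After byte 1 (0xF6): reg=0xCC

Answer: 0xCC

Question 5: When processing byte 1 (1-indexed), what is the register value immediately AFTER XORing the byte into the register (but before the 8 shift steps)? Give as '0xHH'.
Answer: 0xF6

Derivation:
Register before byte 1: 0x00
Byte 1: 0xF6
0x00 XOR 0xF6 = 0xF6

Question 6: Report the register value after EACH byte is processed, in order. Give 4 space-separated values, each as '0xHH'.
0xCC 0x6F 0x9C 0xD1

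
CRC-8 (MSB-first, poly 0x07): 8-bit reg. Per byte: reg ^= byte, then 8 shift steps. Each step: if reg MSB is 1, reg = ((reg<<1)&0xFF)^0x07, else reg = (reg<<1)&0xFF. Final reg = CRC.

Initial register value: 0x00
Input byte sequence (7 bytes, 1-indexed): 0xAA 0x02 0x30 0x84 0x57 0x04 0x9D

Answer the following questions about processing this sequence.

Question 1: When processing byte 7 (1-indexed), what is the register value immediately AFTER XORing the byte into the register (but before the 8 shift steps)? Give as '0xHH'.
Answer: 0xE1

Derivation:
Register before byte 7: 0x7C
Byte 7: 0x9D
0x7C XOR 0x9D = 0xE1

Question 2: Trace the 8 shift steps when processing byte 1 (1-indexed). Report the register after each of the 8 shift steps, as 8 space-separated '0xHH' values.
Answer: 0x53 0xA6 0x4B 0x96 0x2B 0x56 0xAC 0x5F

Derivation:
Register before byte 1: 0x00
After XOR with byte 0xAA: 0xAA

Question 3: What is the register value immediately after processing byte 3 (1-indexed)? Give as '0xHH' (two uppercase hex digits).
Answer: 0x75

Derivation:
After byte 1 (0xAA): reg=0x5F
After byte 2 (0x02): reg=0x94
After byte 3 (0x30): reg=0x75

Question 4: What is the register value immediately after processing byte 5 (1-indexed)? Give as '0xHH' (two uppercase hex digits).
Answer: 0xA3

Derivation:
After byte 1 (0xAA): reg=0x5F
After byte 2 (0x02): reg=0x94
After byte 3 (0x30): reg=0x75
After byte 4 (0x84): reg=0xD9
After byte 5 (0x57): reg=0xA3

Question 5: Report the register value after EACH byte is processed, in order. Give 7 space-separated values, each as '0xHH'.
0x5F 0x94 0x75 0xD9 0xA3 0x7C 0xA9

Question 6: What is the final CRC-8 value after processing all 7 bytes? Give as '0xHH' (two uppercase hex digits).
After byte 1 (0xAA): reg=0x5F
After byte 2 (0x02): reg=0x94
After byte 3 (0x30): reg=0x75
After byte 4 (0x84): reg=0xD9
After byte 5 (0x57): reg=0xA3
After byte 6 (0x04): reg=0x7C
After byte 7 (0x9D): reg=0xA9

Answer: 0xA9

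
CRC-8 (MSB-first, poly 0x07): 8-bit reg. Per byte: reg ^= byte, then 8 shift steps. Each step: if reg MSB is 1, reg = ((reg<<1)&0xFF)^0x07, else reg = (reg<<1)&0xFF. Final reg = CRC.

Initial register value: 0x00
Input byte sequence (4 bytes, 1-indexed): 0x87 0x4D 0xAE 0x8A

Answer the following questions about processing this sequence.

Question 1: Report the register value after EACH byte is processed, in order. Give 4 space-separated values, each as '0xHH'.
0x9C 0x39 0xEC 0x35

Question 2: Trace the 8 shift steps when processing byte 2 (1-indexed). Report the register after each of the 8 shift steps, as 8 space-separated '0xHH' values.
After byte 1 (0x87): reg=0x9C
Register before byte 2: 0x9C
After XOR with byte 0x4D: 0xD1

Answer: 0xA5 0x4D 0x9A 0x33 0x66 0xCC 0x9F 0x39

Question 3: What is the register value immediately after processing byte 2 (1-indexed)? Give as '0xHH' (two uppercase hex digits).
After byte 1 (0x87): reg=0x9C
After byte 2 (0x4D): reg=0x39

Answer: 0x39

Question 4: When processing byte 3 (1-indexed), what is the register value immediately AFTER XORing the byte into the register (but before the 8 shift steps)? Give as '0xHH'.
Answer: 0x97

Derivation:
Register before byte 3: 0x39
Byte 3: 0xAE
0x39 XOR 0xAE = 0x97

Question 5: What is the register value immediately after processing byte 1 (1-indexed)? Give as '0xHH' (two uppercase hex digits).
Answer: 0x9C

Derivation:
After byte 1 (0x87): reg=0x9C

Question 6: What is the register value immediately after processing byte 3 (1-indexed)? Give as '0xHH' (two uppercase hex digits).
Answer: 0xEC

Derivation:
After byte 1 (0x87): reg=0x9C
After byte 2 (0x4D): reg=0x39
After byte 3 (0xAE): reg=0xEC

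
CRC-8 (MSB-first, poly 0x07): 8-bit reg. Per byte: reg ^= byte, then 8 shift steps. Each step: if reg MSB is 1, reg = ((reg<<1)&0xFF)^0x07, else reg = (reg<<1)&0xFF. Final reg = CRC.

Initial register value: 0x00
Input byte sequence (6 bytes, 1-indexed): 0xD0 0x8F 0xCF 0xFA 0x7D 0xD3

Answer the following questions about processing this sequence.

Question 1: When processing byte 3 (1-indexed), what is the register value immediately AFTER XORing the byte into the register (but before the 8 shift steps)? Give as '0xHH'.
Register before byte 3: 0x1E
Byte 3: 0xCF
0x1E XOR 0xCF = 0xD1

Answer: 0xD1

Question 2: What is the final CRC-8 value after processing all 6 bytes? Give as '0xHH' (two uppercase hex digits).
After byte 1 (0xD0): reg=0x3E
After byte 2 (0x8F): reg=0x1E
After byte 3 (0xCF): reg=0x39
After byte 4 (0xFA): reg=0x47
After byte 5 (0x7D): reg=0xA6
After byte 6 (0xD3): reg=0x4C

Answer: 0x4C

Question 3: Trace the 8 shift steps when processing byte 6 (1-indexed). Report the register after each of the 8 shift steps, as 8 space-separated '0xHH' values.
Answer: 0xEA 0xD3 0xA1 0x45 0x8A 0x13 0x26 0x4C

Derivation:
After byte 1 (0xD0): reg=0x3E
After byte 2 (0x8F): reg=0x1E
After byte 3 (0xCF): reg=0x39
After byte 4 (0xFA): reg=0x47
After byte 5 (0x7D): reg=0xA6
Register before byte 6: 0xA6
After XOR with byte 0xD3: 0x75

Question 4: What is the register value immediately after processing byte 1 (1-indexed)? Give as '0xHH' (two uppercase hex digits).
After byte 1 (0xD0): reg=0x3E

Answer: 0x3E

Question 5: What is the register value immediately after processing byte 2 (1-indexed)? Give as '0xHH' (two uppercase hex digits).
Answer: 0x1E

Derivation:
After byte 1 (0xD0): reg=0x3E
After byte 2 (0x8F): reg=0x1E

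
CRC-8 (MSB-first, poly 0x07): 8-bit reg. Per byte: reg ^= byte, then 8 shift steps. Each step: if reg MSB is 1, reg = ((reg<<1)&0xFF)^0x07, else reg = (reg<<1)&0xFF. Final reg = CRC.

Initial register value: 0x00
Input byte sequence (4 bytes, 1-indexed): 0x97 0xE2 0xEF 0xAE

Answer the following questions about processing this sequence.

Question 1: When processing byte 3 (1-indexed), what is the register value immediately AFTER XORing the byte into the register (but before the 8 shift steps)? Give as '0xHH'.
Register before byte 3: 0x2A
Byte 3: 0xEF
0x2A XOR 0xEF = 0xC5

Answer: 0xC5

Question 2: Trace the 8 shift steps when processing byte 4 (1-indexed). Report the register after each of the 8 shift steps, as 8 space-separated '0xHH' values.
Answer: 0xF1 0xE5 0xCD 0x9D 0x3D 0x7A 0xF4 0xEF

Derivation:
After byte 1 (0x97): reg=0xEC
After byte 2 (0xE2): reg=0x2A
After byte 3 (0xEF): reg=0x55
Register before byte 4: 0x55
After XOR with byte 0xAE: 0xFB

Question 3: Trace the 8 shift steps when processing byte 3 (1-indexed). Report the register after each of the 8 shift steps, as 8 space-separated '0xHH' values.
Answer: 0x8D 0x1D 0x3A 0x74 0xE8 0xD7 0xA9 0x55

Derivation:
After byte 1 (0x97): reg=0xEC
After byte 2 (0xE2): reg=0x2A
Register before byte 3: 0x2A
After XOR with byte 0xEF: 0xC5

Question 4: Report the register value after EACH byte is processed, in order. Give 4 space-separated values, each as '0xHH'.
0xEC 0x2A 0x55 0xEF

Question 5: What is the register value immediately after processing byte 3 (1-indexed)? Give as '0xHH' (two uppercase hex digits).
After byte 1 (0x97): reg=0xEC
After byte 2 (0xE2): reg=0x2A
After byte 3 (0xEF): reg=0x55

Answer: 0x55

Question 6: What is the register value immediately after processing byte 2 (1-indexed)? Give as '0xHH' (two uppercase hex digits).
After byte 1 (0x97): reg=0xEC
After byte 2 (0xE2): reg=0x2A

Answer: 0x2A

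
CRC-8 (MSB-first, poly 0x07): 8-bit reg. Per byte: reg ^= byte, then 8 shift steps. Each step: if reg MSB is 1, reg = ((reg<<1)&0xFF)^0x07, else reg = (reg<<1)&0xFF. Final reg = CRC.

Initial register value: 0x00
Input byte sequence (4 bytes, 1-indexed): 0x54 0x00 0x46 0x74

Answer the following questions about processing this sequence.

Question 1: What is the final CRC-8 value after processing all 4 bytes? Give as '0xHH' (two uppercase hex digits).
Answer: 0xCA

Derivation:
After byte 1 (0x54): reg=0xAB
After byte 2 (0x00): reg=0x58
After byte 3 (0x46): reg=0x5A
After byte 4 (0x74): reg=0xCA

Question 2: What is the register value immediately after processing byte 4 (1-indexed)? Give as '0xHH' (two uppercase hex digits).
After byte 1 (0x54): reg=0xAB
After byte 2 (0x00): reg=0x58
After byte 3 (0x46): reg=0x5A
After byte 4 (0x74): reg=0xCA

Answer: 0xCA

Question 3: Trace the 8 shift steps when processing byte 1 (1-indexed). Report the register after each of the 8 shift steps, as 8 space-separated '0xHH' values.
Answer: 0xA8 0x57 0xAE 0x5B 0xB6 0x6B 0xD6 0xAB

Derivation:
Register before byte 1: 0x00
After XOR with byte 0x54: 0x54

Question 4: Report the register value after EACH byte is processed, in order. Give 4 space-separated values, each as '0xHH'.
0xAB 0x58 0x5A 0xCA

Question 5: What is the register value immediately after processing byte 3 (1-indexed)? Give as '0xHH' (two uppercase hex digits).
Answer: 0x5A

Derivation:
After byte 1 (0x54): reg=0xAB
After byte 2 (0x00): reg=0x58
After byte 3 (0x46): reg=0x5A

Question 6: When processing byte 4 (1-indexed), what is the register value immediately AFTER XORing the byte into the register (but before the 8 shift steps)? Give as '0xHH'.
Register before byte 4: 0x5A
Byte 4: 0x74
0x5A XOR 0x74 = 0x2E

Answer: 0x2E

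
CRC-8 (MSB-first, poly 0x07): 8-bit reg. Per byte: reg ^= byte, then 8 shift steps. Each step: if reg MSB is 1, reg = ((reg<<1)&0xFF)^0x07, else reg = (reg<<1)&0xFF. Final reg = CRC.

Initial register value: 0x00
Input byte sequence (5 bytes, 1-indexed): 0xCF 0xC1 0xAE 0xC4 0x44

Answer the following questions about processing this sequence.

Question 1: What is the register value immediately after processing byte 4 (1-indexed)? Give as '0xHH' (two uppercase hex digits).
After byte 1 (0xCF): reg=0x63
After byte 2 (0xC1): reg=0x67
After byte 3 (0xAE): reg=0x71
After byte 4 (0xC4): reg=0x02

Answer: 0x02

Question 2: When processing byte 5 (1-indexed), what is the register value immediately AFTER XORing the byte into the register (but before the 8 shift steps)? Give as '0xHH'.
Answer: 0x46

Derivation:
Register before byte 5: 0x02
Byte 5: 0x44
0x02 XOR 0x44 = 0x46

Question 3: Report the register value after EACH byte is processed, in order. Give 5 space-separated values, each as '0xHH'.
0x63 0x67 0x71 0x02 0xD5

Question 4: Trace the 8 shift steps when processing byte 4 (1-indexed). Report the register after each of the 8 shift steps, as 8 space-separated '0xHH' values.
After byte 1 (0xCF): reg=0x63
After byte 2 (0xC1): reg=0x67
After byte 3 (0xAE): reg=0x71
Register before byte 4: 0x71
After XOR with byte 0xC4: 0xB5

Answer: 0x6D 0xDA 0xB3 0x61 0xC2 0x83 0x01 0x02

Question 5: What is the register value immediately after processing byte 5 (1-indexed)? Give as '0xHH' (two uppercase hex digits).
Answer: 0xD5

Derivation:
After byte 1 (0xCF): reg=0x63
After byte 2 (0xC1): reg=0x67
After byte 3 (0xAE): reg=0x71
After byte 4 (0xC4): reg=0x02
After byte 5 (0x44): reg=0xD5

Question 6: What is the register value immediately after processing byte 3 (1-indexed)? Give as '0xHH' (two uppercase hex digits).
Answer: 0x71

Derivation:
After byte 1 (0xCF): reg=0x63
After byte 2 (0xC1): reg=0x67
After byte 3 (0xAE): reg=0x71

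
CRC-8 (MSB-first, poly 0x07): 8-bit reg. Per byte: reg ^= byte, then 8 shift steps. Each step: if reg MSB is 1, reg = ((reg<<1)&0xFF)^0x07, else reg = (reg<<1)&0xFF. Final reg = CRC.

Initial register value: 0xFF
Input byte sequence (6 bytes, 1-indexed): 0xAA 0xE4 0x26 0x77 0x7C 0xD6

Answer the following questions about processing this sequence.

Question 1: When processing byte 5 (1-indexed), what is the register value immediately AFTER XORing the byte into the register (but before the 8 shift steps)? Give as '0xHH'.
Answer: 0x39

Derivation:
Register before byte 5: 0x45
Byte 5: 0x7C
0x45 XOR 0x7C = 0x39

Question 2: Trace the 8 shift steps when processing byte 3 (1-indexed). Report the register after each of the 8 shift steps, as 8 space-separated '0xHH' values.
After byte 1 (0xAA): reg=0xAC
After byte 2 (0xE4): reg=0xFF
Register before byte 3: 0xFF
After XOR with byte 0x26: 0xD9

Answer: 0xB5 0x6D 0xDA 0xB3 0x61 0xC2 0x83 0x01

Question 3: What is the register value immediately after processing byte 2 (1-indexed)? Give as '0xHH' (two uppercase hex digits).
Answer: 0xFF

Derivation:
After byte 1 (0xAA): reg=0xAC
After byte 2 (0xE4): reg=0xFF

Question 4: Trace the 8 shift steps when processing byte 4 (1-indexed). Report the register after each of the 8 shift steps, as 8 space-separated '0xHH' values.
After byte 1 (0xAA): reg=0xAC
After byte 2 (0xE4): reg=0xFF
After byte 3 (0x26): reg=0x01
Register before byte 4: 0x01
After XOR with byte 0x77: 0x76

Answer: 0xEC 0xDF 0xB9 0x75 0xEA 0xD3 0xA1 0x45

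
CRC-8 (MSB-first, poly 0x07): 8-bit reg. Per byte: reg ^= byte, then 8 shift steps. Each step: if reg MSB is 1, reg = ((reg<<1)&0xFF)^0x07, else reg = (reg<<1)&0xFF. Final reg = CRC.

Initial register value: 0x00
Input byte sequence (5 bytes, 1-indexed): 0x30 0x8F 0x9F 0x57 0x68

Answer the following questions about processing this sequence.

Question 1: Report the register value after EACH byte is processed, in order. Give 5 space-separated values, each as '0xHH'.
0x90 0x5D 0x40 0x65 0x23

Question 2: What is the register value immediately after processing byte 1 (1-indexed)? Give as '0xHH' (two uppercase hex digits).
Answer: 0x90

Derivation:
After byte 1 (0x30): reg=0x90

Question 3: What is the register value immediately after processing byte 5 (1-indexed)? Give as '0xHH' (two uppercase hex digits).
Answer: 0x23

Derivation:
After byte 1 (0x30): reg=0x90
After byte 2 (0x8F): reg=0x5D
After byte 3 (0x9F): reg=0x40
After byte 4 (0x57): reg=0x65
After byte 5 (0x68): reg=0x23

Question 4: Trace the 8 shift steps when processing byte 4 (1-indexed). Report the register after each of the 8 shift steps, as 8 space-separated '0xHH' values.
Answer: 0x2E 0x5C 0xB8 0x77 0xEE 0xDB 0xB1 0x65

Derivation:
After byte 1 (0x30): reg=0x90
After byte 2 (0x8F): reg=0x5D
After byte 3 (0x9F): reg=0x40
Register before byte 4: 0x40
After XOR with byte 0x57: 0x17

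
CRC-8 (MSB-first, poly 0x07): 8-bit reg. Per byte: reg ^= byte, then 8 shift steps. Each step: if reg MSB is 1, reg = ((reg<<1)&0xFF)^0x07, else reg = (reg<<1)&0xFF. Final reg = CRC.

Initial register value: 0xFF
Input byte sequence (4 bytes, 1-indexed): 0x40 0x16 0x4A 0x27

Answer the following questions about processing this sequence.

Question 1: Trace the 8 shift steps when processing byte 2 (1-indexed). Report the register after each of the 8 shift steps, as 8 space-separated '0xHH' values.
After byte 1 (0x40): reg=0x34
Register before byte 2: 0x34
After XOR with byte 0x16: 0x22

Answer: 0x44 0x88 0x17 0x2E 0x5C 0xB8 0x77 0xEE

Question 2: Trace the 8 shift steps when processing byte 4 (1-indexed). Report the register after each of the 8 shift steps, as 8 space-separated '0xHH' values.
Answer: 0xA4 0x4F 0x9E 0x3B 0x76 0xEC 0xDF 0xB9

Derivation:
After byte 1 (0x40): reg=0x34
After byte 2 (0x16): reg=0xEE
After byte 3 (0x4A): reg=0x75
Register before byte 4: 0x75
After XOR with byte 0x27: 0x52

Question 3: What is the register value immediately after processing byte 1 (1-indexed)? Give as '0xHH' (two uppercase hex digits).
Answer: 0x34

Derivation:
After byte 1 (0x40): reg=0x34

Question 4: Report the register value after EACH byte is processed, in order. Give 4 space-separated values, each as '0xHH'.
0x34 0xEE 0x75 0xB9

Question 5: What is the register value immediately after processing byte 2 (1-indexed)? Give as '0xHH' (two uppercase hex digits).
Answer: 0xEE

Derivation:
After byte 1 (0x40): reg=0x34
After byte 2 (0x16): reg=0xEE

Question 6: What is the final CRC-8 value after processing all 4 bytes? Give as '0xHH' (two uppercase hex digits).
Answer: 0xB9

Derivation:
After byte 1 (0x40): reg=0x34
After byte 2 (0x16): reg=0xEE
After byte 3 (0x4A): reg=0x75
After byte 4 (0x27): reg=0xB9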